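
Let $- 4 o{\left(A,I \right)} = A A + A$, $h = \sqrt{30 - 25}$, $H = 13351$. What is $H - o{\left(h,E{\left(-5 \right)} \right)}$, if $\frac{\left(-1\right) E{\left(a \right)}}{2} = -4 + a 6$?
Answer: $\frac{53409}{4} + \frac{\sqrt{5}}{4} \approx 13353.0$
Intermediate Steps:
$E{\left(a \right)} = 8 - 12 a$ ($E{\left(a \right)} = - 2 \left(-4 + a 6\right) = - 2 \left(-4 + 6 a\right) = 8 - 12 a$)
$h = \sqrt{5} \approx 2.2361$
$o{\left(A,I \right)} = - \frac{A}{4} - \frac{A^{2}}{4}$ ($o{\left(A,I \right)} = - \frac{A A + A}{4} = - \frac{A^{2} + A}{4} = - \frac{A + A^{2}}{4} = - \frac{A}{4} - \frac{A^{2}}{4}$)
$H - o{\left(h,E{\left(-5 \right)} \right)} = 13351 - - \frac{\sqrt{5} \left(1 + \sqrt{5}\right)}{4} = 13351 + \frac{\sqrt{5} \left(1 + \sqrt{5}\right)}{4}$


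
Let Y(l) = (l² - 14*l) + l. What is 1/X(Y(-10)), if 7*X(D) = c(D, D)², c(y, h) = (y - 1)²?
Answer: 7/2750058481 ≈ 2.5454e-9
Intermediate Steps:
c(y, h) = (-1 + y)²
Y(l) = l² - 13*l
X(D) = (-1 + D)⁴/7 (X(D) = ((-1 + D)²)²/7 = (-1 + D)⁴/7)
1/X(Y(-10)) = 1/((-1 - 10*(-13 - 10))⁴/7) = 1/((-1 - 10*(-23))⁴/7) = 1/((-1 + 230)⁴/7) = 1/((⅐)*229⁴) = 1/((⅐)*2750058481) = 1/(2750058481/7) = 7/2750058481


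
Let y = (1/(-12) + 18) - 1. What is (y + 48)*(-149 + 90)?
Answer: -45961/12 ≈ -3830.1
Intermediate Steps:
y = 203/12 (y = (-1/12 + 18) - 1 = 215/12 - 1 = 203/12 ≈ 16.917)
(y + 48)*(-149 + 90) = (203/12 + 48)*(-149 + 90) = (779/12)*(-59) = -45961/12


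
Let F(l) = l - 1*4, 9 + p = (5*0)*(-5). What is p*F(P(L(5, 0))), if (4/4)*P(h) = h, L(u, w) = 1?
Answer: 27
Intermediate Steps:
P(h) = h
p = -9 (p = -9 + (5*0)*(-5) = -9 + 0*(-5) = -9 + 0 = -9)
F(l) = -4 + l (F(l) = l - 4 = -4 + l)
p*F(P(L(5, 0))) = -9*(-4 + 1) = -9*(-3) = 27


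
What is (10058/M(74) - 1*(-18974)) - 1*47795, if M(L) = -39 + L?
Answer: -998677/35 ≈ -28534.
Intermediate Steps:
(10058/M(74) - 1*(-18974)) - 1*47795 = (10058/(-39 + 74) - 1*(-18974)) - 1*47795 = (10058/35 + 18974) - 47795 = 674148/35 - 47795 = -998677/35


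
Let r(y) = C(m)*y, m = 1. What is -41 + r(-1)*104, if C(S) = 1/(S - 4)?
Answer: -19/3 ≈ -6.3333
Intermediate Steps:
C(S) = 1/(-4 + S)
r(y) = -y/3 (r(y) = y/(-4 + 1) = y/(-3) = -y/3)
-41 + r(-1)*104 = -41 - 1/3*(-1)*104 = -41 + (1/3)*104 = -41 + 104/3 = -19/3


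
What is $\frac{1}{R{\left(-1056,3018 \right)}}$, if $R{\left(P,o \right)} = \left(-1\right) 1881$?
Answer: $- \frac{1}{1881} \approx -0.00053163$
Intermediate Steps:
$R{\left(P,o \right)} = -1881$
$\frac{1}{R{\left(-1056,3018 \right)}} = \frac{1}{-1881} = - \frac{1}{1881}$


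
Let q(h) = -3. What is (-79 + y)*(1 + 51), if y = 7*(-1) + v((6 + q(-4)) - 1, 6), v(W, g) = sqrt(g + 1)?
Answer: -4472 + 52*sqrt(7) ≈ -4334.4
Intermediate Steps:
v(W, g) = sqrt(1 + g)
y = -7 + sqrt(7) (y = 7*(-1) + sqrt(1 + 6) = -7 + sqrt(7) ≈ -4.3542)
(-79 + y)*(1 + 51) = (-79 + (-7 + sqrt(7)))*(1 + 51) = (-86 + sqrt(7))*52 = -4472 + 52*sqrt(7)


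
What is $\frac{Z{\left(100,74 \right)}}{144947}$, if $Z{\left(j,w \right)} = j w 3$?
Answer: $\frac{22200}{144947} \approx 0.15316$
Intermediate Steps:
$Z{\left(j,w \right)} = 3 j w$
$\frac{Z{\left(100,74 \right)}}{144947} = \frac{3 \cdot 100 \cdot 74}{144947} = 22200 \cdot \frac{1}{144947} = \frac{22200}{144947}$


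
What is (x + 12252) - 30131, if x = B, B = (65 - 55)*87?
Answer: -17009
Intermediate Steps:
B = 870 (B = 10*87 = 870)
x = 870
(x + 12252) - 30131 = (870 + 12252) - 30131 = 13122 - 30131 = -17009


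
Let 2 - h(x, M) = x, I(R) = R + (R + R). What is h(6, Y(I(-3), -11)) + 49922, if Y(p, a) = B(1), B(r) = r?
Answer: 49918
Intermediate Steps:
I(R) = 3*R (I(R) = R + 2*R = 3*R)
Y(p, a) = 1
h(x, M) = 2 - x
h(6, Y(I(-3), -11)) + 49922 = (2 - 1*6) + 49922 = (2 - 6) + 49922 = -4 + 49922 = 49918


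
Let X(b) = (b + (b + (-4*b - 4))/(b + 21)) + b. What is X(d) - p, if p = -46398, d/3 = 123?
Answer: 18381929/390 ≈ 47133.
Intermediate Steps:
d = 369 (d = 3*123 = 369)
X(b) = 2*b + (-4 - 3*b)/(21 + b) (X(b) = (b + (b + (-4 - 4*b))/(21 + b)) + b = (b + (-4 - 3*b)/(21 + b)) + b = 2*b + (-4 - 3*b)/(21 + b))
X(d) - p = (-4 + 2*369**2 + 39*369)/(21 + 369) - 1*(-46398) = (-4 + 2*136161 + 14391)/390 + 46398 = (-4 + 272322 + 14391)/390 + 46398 = (1/390)*286709 + 46398 = 286709/390 + 46398 = 18381929/390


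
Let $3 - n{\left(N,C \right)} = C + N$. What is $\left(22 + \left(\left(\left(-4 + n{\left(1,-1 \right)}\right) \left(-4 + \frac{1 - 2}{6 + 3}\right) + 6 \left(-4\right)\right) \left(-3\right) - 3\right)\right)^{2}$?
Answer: $\frac{55696}{9} \approx 6188.4$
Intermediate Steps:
$n{\left(N,C \right)} = 3 - C - N$ ($n{\left(N,C \right)} = 3 - \left(C + N\right) = 3 - C - N$)
$\left(22 + \left(\left(\left(-4 + n{\left(1,-1 \right)}\right) \left(-4 + \frac{1 - 2}{6 + 3}\right) + 6 \left(-4\right)\right) \left(-3\right) - 3\right)\right)^{2} = \left(22 - \left(3 - \left(\left(-4 - -3\right) \left(-4 + \frac{1 - 2}{6 + 3}\right) + 6 \left(-4\right)\right) \left(-3\right)\right)\right)^{2} = \left(22 - \left(3 - \left(\left(-4 + \left(3 + 1 - 1\right)\right) \left(-4 - \frac{1}{9}\right) - 24\right) \left(-3\right)\right)\right)^{2} = \left(22 - \left(3 - \left(\left(-4 + 3\right) \left(-4 - \frac{1}{9}\right) - 24\right) \left(-3\right)\right)\right)^{2} = \left(22 - \left(3 - \left(- (-4 - \frac{1}{9}) - 24\right) \left(-3\right)\right)\right)^{2} = \left(22 - \left(3 - \left(\left(-1\right) \left(- \frac{37}{9}\right) - 24\right) \left(-3\right)\right)\right)^{2} = \left(22 - \left(3 - \left(\frac{37}{9} - 24\right) \left(-3\right)\right)\right)^{2} = \left(22 - - \frac{170}{3}\right)^{2} = \left(22 + \left(\frac{179}{3} - 3\right)\right)^{2} = \left(22 + \frac{170}{3}\right)^{2} = \left(\frac{236}{3}\right)^{2} = \frac{55696}{9}$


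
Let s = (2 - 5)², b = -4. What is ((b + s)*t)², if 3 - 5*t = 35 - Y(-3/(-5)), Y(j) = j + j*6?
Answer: 19321/25 ≈ 772.84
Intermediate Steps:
s = 9 (s = (-3)² = 9)
Y(j) = 7*j (Y(j) = j + 6*j = 7*j)
t = -139/25 (t = ⅗ - (35 - 7*(-3/(-5)))/5 = ⅗ - (35 - 7*(-3*(-⅕)))/5 = ⅗ - (35 - 7*3/5)/5 = ⅗ - (35 - 1*21/5)/5 = ⅗ - (35 - 21/5)/5 = ⅗ - ⅕*154/5 = ⅗ - 154/25 = -139/25 ≈ -5.5600)
((b + s)*t)² = ((-4 + 9)*(-139/25))² = (5*(-139/25))² = (-139/5)² = 19321/25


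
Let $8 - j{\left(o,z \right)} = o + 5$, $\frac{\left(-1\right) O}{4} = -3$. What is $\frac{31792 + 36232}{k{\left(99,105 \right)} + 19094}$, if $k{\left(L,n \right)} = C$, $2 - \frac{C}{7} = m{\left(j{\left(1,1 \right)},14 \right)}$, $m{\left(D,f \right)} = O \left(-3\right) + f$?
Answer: $\frac{34012}{9631} \approx 3.5315$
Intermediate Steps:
$O = 12$ ($O = \left(-4\right) \left(-3\right) = 12$)
$j{\left(o,z \right)} = 3 - o$ ($j{\left(o,z \right)} = 8 - \left(o + 5\right) = 8 - \left(5 + o\right) = 3 - o$)
$m{\left(D,f \right)} = -36 + f$ ($m{\left(D,f \right)} = 12 \left(-3\right) + f = -36 + f$)
$C = 168$ ($C = 14 - 7 \left(-36 + 14\right) = 14 - -154 = 14 + 154 = 168$)
$k{\left(L,n \right)} = 168$
$\frac{31792 + 36232}{k{\left(99,105 \right)} + 19094} = \frac{31792 + 36232}{168 + 19094} = \frac{68024}{19262} = 68024 \cdot \frac{1}{19262} = \frac{34012}{9631}$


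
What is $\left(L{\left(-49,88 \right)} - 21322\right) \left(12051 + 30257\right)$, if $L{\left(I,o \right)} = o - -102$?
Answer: $-894052656$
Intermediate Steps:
$L{\left(I,o \right)} = 102 + o$ ($L{\left(I,o \right)} = o + 102 = 102 + o$)
$\left(L{\left(-49,88 \right)} - 21322\right) \left(12051 + 30257\right) = \left(\left(102 + 88\right) - 21322\right) \left(12051 + 30257\right) = \left(190 - 21322\right) 42308 = \left(-21132\right) 42308 = -894052656$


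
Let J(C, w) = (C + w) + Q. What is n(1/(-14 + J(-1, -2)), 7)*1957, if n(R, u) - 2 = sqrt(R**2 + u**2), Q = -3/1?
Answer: 3914 + 1957*sqrt(19601)/20 ≈ 17613.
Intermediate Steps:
Q = -3 (Q = -3*1 = -3)
J(C, w) = -3 + C + w (J(C, w) = (C + w) - 3 = -3 + C + w)
n(R, u) = 2 + sqrt(R**2 + u**2)
n(1/(-14 + J(-1, -2)), 7)*1957 = (2 + sqrt((1/(-14 + (-3 - 1 - 2)))**2 + 7**2))*1957 = (2 + sqrt((1/(-14 - 6))**2 + 49))*1957 = (2 + sqrt((1/(-20))**2 + 49))*1957 = (2 + sqrt((-1/20)**2 + 49))*1957 = (2 + sqrt(1/400 + 49))*1957 = (2 + sqrt(19601/400))*1957 = (2 + sqrt(19601)/20)*1957 = 3914 + 1957*sqrt(19601)/20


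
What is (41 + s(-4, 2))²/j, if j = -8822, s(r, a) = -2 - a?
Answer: -1369/8822 ≈ -0.15518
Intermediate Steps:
(41 + s(-4, 2))²/j = (41 + (-2 - 1*2))²/(-8822) = (41 + (-2 - 2))²*(-1/8822) = (41 - 4)²*(-1/8822) = 37²*(-1/8822) = 1369*(-1/8822) = -1369/8822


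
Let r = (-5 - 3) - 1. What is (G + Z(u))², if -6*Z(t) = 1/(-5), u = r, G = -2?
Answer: 3481/900 ≈ 3.8678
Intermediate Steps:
r = -9 (r = -8 - 1 = -9)
u = -9
Z(t) = 1/30 (Z(t) = -⅙/(-5) = -⅙*(-⅕) = 1/30)
(G + Z(u))² = (-2 + 1/30)² = (-59/30)² = 3481/900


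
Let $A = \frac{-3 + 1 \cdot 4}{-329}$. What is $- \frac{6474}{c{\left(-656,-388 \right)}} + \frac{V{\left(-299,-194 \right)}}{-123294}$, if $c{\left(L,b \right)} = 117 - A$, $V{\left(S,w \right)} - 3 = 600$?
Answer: $- \frac{43772129001}{791013206} \approx -55.337$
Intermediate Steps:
$A = - \frac{1}{329}$ ($A = \left(-3 + 4\right) \left(- \frac{1}{329}\right) = 1 \left(- \frac{1}{329}\right) = - \frac{1}{329} \approx -0.0030395$)
$V{\left(S,w \right)} = 603$ ($V{\left(S,w \right)} = 3 + 600 = 603$)
$c{\left(L,b \right)} = \frac{38494}{329}$ ($c{\left(L,b \right)} = 117 - - \frac{1}{329} = 117 + \frac{1}{329} = \frac{38494}{329}$)
$- \frac{6474}{c{\left(-656,-388 \right)}} + \frac{V{\left(-299,-194 \right)}}{-123294} = - \frac{6474}{\frac{38494}{329}} + \frac{603}{-123294} = \left(-6474\right) \frac{329}{38494} + 603 \left(- \frac{1}{123294}\right) = - \frac{1064973}{19247} - \frac{201}{41098} = - \frac{43772129001}{791013206}$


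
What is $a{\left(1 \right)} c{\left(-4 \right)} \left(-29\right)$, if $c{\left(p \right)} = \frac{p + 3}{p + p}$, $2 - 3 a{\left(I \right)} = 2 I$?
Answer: $0$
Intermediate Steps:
$a{\left(I \right)} = \frac{2}{3} - \frac{2 I}{3}$
$c{\left(p \right)} = \frac{3 + p}{2 p}$
$a{\left(1 \right)} c{\left(-4 \right)} \left(-29\right) = \left(\frac{2}{3} - \frac{2}{3}\right) \frac{3 - 4}{2 \left(-4\right)} \left(-29\right) = \left(\frac{2}{3} - \frac{2}{3}\right) \frac{1}{2} \left(- \frac{1}{4}\right) \left(-1\right) \left(-29\right) = 0 \cdot \frac{1}{8} \left(-29\right) = 0 \left(-29\right) = 0$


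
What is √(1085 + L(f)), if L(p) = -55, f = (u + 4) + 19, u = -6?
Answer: √1030 ≈ 32.094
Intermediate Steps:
f = 17 (f = (-6 + 4) + 19 = -2 + 19 = 17)
√(1085 + L(f)) = √(1085 - 55) = √1030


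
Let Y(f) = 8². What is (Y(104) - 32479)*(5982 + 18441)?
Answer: -791671545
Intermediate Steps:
Y(f) = 64
(Y(104) - 32479)*(5982 + 18441) = (64 - 32479)*(5982 + 18441) = -32415*24423 = -791671545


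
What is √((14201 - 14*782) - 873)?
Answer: 2*√595 ≈ 48.785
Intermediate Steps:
√((14201 - 14*782) - 873) = √((14201 - 10948) - 873) = √(3253 - 873) = √2380 = 2*√595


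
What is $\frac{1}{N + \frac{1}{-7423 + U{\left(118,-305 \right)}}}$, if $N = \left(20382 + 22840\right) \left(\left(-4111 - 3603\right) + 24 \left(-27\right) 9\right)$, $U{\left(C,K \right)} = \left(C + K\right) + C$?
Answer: $- \frac{7492}{4386455208305} \approx -1.708 \cdot 10^{-9}$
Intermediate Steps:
$U{\left(C,K \right)} = K + 2 C$
$N = -585485212$ ($N = 43222 \left(-7714 - 5832\right) = 43222 \left(-13546\right) = -585485212$)
$\frac{1}{N + \frac{1}{-7423 + U{\left(118,-305 \right)}}} = \frac{1}{-585485212 + \frac{1}{-7423 + \left(-305 + 2 \cdot 118\right)}} = \frac{1}{-585485212 + \frac{1}{-7423 + \left(-305 + 236\right)}} = \frac{1}{-585485212 + \frac{1}{-7423 - 69}} = \frac{1}{-585485212 + \frac{1}{-7492}} = \frac{1}{-585485212 - \frac{1}{7492}} = \frac{1}{- \frac{4386455208305}{7492}} = - \frac{7492}{4386455208305}$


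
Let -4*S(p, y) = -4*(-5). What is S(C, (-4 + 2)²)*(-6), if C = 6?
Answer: 30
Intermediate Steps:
S(p, y) = -5 (S(p, y) = -(-1)*(-5) = -¼*20 = -5)
S(C, (-4 + 2)²)*(-6) = -5*(-6) = 30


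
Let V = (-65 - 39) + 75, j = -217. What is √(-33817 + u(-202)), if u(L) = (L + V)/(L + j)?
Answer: 34*I*√5135683/419 ≈ 183.89*I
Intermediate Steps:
V = -29 (V = -104 + 75 = -29)
u(L) = (-29 + L)/(-217 + L) (u(L) = (L - 29)/(L - 217) = (-29 + L)/(-217 + L))
√(-33817 + u(-202)) = √(-33817 + (-29 - 202)/(-217 - 202)) = √(-33817 - 231/(-419)) = √(-33817 - 1/419*(-231)) = √(-33817 + 231/419) = √(-14169092/419) = 34*I*√5135683/419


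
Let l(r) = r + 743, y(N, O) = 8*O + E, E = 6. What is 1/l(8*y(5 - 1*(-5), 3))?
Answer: 1/983 ≈ 0.0010173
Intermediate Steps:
y(N, O) = 6 + 8*O (y(N, O) = 8*O + 6 = 6 + 8*O)
l(r) = 743 + r
1/l(8*y(5 - 1*(-5), 3)) = 1/(743 + 8*(6 + 8*3)) = 1/(743 + 8*(6 + 24)) = 1/(743 + 8*30) = 1/(743 + 240) = 1/983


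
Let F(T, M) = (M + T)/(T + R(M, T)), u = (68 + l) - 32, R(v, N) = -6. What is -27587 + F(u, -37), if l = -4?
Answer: -717267/26 ≈ -27587.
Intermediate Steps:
u = 32 (u = (68 - 4) - 32 = 64 - 32 = 32)
F(T, M) = (M + T)/(-6 + T) (F(T, M) = (M + T)/(T - 6) = (M + T)/(-6 + T))
-27587 + F(u, -37) = -27587 + (-37 + 32)/(-6 + 32) = -27587 - 5/26 = -717267/26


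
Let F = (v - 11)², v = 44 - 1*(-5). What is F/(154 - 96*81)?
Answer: -722/3811 ≈ -0.18945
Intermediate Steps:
v = 49 (v = 44 + 5 = 49)
F = 1444 (F = (49 - 11)² = 38² = 1444)
F/(154 - 96*81) = 1444/(154 - 96*81) = 1444/(154 - 7776) = 1444/(-7622) = 1444*(-1/7622) = -722/3811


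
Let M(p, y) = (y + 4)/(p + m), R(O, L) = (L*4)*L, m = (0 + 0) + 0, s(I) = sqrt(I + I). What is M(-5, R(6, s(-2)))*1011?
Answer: 12132/5 ≈ 2426.4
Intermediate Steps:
s(I) = sqrt(2)*sqrt(I) (s(I) = sqrt(2*I) = sqrt(2)*sqrt(I))
m = 0 (m = 0 + 0 = 0)
R(O, L) = 4*L**2 (R(O, L) = (4*L)*L = 4*L**2)
M(p, y) = (4 + y)/p (M(p, y) = (y + 4)/(p + 0) = (4 + y)/p)
M(-5, R(6, s(-2)))*1011 = ((4 + 4*(sqrt(2)*sqrt(-2))**2)/(-5))*1011 = -(4 + 4*(sqrt(2)*(I*sqrt(2)))**2)/5*1011 = -(4 + 4*(2*I)**2)/5*1011 = -(4 + 4*(-4))/5*1011 = -(4 - 16)/5*1011 = -1/5*(-12)*1011 = (12/5)*1011 = 12132/5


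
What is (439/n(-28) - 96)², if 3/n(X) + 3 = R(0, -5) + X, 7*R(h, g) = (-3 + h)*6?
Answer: 11063042761/441 ≈ 2.5086e+7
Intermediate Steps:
R(h, g) = -18/7 + 6*h/7 (R(h, g) = ((-3 + h)*6)/7 = (-18 + 6*h)/7 = -18/7 + 6*h/7)
n(X) = 3/(-39/7 + X) (n(X) = 3/(-3 + ((-18/7 + (6/7)*0) + X)) = 3/(-3 + ((-18/7 + 0) + X)) = 3/(-3 + (-18/7 + X)) = 3/(-39/7 + X))
(439/n(-28) - 96)² = (439/((21/(-39 + 7*(-28)))) - 96)² = (439/((21/(-39 - 196))) - 96)² = (439/((21/(-235))) - 96)² = (439/((21*(-1/235))) - 96)² = (439/(-21/235) - 96)² = (439*(-235/21) - 96)² = (-103165/21 - 96)² = (-105181/21)² = 11063042761/441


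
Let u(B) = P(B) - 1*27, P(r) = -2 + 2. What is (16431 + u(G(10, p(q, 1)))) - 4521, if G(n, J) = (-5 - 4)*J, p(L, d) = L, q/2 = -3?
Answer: 11883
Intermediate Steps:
q = -6 (q = 2*(-3) = -6)
P(r) = 0
G(n, J) = -9*J
u(B) = -27 (u(B) = 0 - 1*27 = 0 - 27 = -27)
(16431 + u(G(10, p(q, 1)))) - 4521 = (16431 - 27) - 4521 = 16404 - 4521 = 11883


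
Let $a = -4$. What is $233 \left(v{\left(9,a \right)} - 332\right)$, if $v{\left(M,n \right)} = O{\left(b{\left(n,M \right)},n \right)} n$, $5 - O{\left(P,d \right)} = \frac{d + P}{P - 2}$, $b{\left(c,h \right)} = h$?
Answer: $- \frac{569452}{7} \approx -81350.0$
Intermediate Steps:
$O{\left(P,d \right)} = 5 - \frac{P + d}{-2 + P}$ ($O{\left(P,d \right)} = 5 - \frac{d + P}{P - 2} = 5 - \frac{P + d}{-2 + P}$)
$v{\left(M,n \right)} = \frac{n \left(-10 - n + 4 M\right)}{-2 + M}$ ($v{\left(M,n \right)} = \frac{-10 - n + 4 M}{-2 + M} n = \frac{n \left(-10 - n + 4 M\right)}{-2 + M}$)
$233 \left(v{\left(9,a \right)} - 332\right) = 233 \left(- \frac{4 \left(-10 - -4 + 4 \cdot 9\right)}{-2 + 9} - 332\right) = 233 \left(- \frac{4 \left(-10 + 4 + 36\right)}{7} - 332\right) = 233 \left(\left(-4\right) \frac{1}{7} \cdot 30 - 332\right) = 233 \left(- \frac{120}{7} - 332\right) = 233 \left(- \frac{2444}{7}\right) = - \frac{569452}{7}$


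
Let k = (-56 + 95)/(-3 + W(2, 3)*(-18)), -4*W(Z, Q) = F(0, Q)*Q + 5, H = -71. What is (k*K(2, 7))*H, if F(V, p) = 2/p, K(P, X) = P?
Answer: -3692/19 ≈ -194.32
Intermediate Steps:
W(Z, Q) = -7/4 (W(Z, Q) = -((2/Q)*Q + 5)/4 = -(2 + 5)/4 = -¼*7 = -7/4)
k = 26/19 (k = (-56 + 95)/(-3 - 7/4*(-18)) = 39/(-3 + 63/2) = 39/(57/2) = 39*(2/57) = 26/19 ≈ 1.3684)
(k*K(2, 7))*H = ((26/19)*2)*(-71) = (52/19)*(-71) = -3692/19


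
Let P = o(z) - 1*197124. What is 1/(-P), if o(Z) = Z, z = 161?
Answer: 1/196963 ≈ 5.0771e-6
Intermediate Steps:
P = -196963 (P = 161 - 1*197124 = 161 - 197124 = -196963)
1/(-P) = 1/(-1*(-196963)) = 1/196963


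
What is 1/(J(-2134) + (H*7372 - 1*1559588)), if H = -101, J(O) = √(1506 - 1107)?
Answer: -2304160/5309153305201 - √399/5309153305201 ≈ -4.3400e-7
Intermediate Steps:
J(O) = √399
1/(J(-2134) + (H*7372 - 1*1559588)) = 1/(√399 + (-101*7372 - 1*1559588)) = 1/(√399 + (-744572 - 1559588)) = 1/(√399 - 2304160) = 1/(-2304160 + √399)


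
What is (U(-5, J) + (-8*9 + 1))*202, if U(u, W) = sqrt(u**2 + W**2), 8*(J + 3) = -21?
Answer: -14342 + 505*sqrt(145)/4 ≈ -12822.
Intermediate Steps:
J = -45/8 (J = -3 + (1/8)*(-21) = -3 - 21/8 = -45/8 ≈ -5.6250)
U(u, W) = sqrt(W**2 + u**2)
(U(-5, J) + (-8*9 + 1))*202 = (sqrt((-45/8)**2 + (-5)**2) + (-8*9 + 1))*202 = (sqrt(2025/64 + 25) + (-72 + 1))*202 = (sqrt(3625/64) - 71)*202 = (5*sqrt(145)/8 - 71)*202 = (-71 + 5*sqrt(145)/8)*202 = -14342 + 505*sqrt(145)/4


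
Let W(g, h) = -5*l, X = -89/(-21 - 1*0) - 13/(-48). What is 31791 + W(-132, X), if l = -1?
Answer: 31796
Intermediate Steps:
X = 505/112 (X = -89/(-21 + 0) - 13*(-1/48) = -89/(-21) + 13/48 = -89*(-1/21) + 13/48 = 89/21 + 13/48 = 505/112 ≈ 4.5089)
W(g, h) = 5 (W(g, h) = -5*(-1) = 5)
31791 + W(-132, X) = 31791 + 5 = 31796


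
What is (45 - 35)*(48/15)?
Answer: 32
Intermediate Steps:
(45 - 35)*(48/15) = 10*(48*(1/15)) = 10*(16/5) = 32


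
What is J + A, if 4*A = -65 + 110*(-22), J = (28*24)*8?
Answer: 19019/4 ≈ 4754.8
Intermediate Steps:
J = 5376 (J = 672*8 = 5376)
A = -2485/4 (A = (-65 + 110*(-22))/4 = (-65 - 2420)/4 = (¼)*(-2485) = -2485/4 ≈ -621.25)
J + A = 5376 - 2485/4 = 19019/4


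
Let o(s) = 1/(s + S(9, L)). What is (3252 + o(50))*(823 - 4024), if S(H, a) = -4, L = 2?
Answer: -478847193/46 ≈ -1.0410e+7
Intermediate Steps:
o(s) = 1/(-4 + s) (o(s) = 1/(s - 4) = 1/(-4 + s))
(3252 + o(50))*(823 - 4024) = (3252 + 1/(-4 + 50))*(823 - 4024) = (3252 + 1/46)*(-3201) = (149593/46)*(-3201) = -478847193/46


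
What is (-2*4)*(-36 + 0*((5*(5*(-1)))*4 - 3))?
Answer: 288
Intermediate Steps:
(-2*4)*(-36 + 0*((5*(5*(-1)))*4 - 3)) = -8*(-36 + 0*((5*(-5))*4 - 3)) = -8*(-36 + 0*(-25*4 - 3)) = -8*(-36 + 0*(-100 - 3)) = -8*(-36 + 0*(-103)) = -8*(-36 + 0) = -8*(-36) = 288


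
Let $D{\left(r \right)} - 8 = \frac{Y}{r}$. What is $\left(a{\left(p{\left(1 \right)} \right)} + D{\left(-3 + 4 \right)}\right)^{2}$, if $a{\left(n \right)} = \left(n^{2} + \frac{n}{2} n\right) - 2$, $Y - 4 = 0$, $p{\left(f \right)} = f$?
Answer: $\frac{529}{4} \approx 132.25$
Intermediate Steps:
$Y = 4$ ($Y = 4 + 0 = 4$)
$a{\left(n \right)} = -2 + \frac{3 n^{2}}{2}$ ($a{\left(n \right)} = \left(n^{2} + n \frac{1}{2} n\right) - 2 = \left(n^{2} + \frac{n}{2} n\right) - 2 = \left(n^{2} + \frac{n^{2}}{2}\right) - 2 = \frac{3 n^{2}}{2} - 2 = -2 + \frac{3 n^{2}}{2}$)
$D{\left(r \right)} = 8 + \frac{4}{r}$
$\left(a{\left(p{\left(1 \right)} \right)} + D{\left(-3 + 4 \right)}\right)^{2} = \left(\left(-2 + \frac{3 \cdot 1^{2}}{2}\right) + \left(8 + \frac{4}{-3 + 4}\right)\right)^{2} = \left(\left(-2 + \frac{3}{2} \cdot 1\right) + \left(8 + \frac{4}{1}\right)\right)^{2} = \left(\left(-2 + \frac{3}{2}\right) + \left(8 + 4 \cdot 1\right)\right)^{2} = \left(- \frac{1}{2} + \left(8 + 4\right)\right)^{2} = \left(- \frac{1}{2} + 12\right)^{2} = \left(\frac{23}{2}\right)^{2} = \frac{529}{4}$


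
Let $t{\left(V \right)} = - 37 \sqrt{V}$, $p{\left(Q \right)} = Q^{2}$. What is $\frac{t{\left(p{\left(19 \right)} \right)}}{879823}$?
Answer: $- \frac{19}{23779} \approx -0.00079902$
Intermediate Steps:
$\frac{t{\left(p{\left(19 \right)} \right)}}{879823} = \frac{\left(-37\right) \sqrt{19^{2}}}{879823} = - 37 \sqrt{361} \cdot \frac{1}{879823} = \left(-37\right) 19 \cdot \frac{1}{879823} = \left(-703\right) \frac{1}{879823} = - \frac{19}{23779}$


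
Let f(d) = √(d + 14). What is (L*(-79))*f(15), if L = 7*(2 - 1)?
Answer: -553*√29 ≈ -2978.0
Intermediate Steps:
f(d) = √(14 + d)
L = 7 (L = 7*1 = 7)
(L*(-79))*f(15) = (7*(-79))*√(14 + 15) = -553*√29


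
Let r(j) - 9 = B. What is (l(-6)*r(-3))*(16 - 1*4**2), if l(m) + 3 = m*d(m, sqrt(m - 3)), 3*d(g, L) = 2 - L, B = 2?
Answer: 0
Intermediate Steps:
r(j) = 11 (r(j) = 9 + 2 = 11)
d(g, L) = 2/3 - L/3 (d(g, L) = (2 - L)/3 = 2/3 - L/3)
l(m) = -3 + m*(2/3 - sqrt(-3 + m)/3) (l(m) = -3 + m*(2/3 - sqrt(m - 3)/3) = -3 + m*(2/3 - sqrt(-3 + m)/3))
(l(-6)*r(-3))*(16 - 1*4**2) = ((-3 - 1/3*(-6)*(-2 + sqrt(-3 - 6)))*11)*(16 - 1*4**2) = ((-3 - 1/3*(-6)*(-2 + sqrt(-9)))*11)*(16 - 1*16) = ((-3 - 1/3*(-6)*(-2 + 3*I))*11)*(16 - 16) = ((-3 + (-4 + 6*I))*11)*0 = ((-7 + 6*I)*11)*0 = (-77 + 66*I)*0 = 0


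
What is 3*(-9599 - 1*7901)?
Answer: -52500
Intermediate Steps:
3*(-9599 - 1*7901) = 3*(-9599 - 7901) = 3*(-17500) = -52500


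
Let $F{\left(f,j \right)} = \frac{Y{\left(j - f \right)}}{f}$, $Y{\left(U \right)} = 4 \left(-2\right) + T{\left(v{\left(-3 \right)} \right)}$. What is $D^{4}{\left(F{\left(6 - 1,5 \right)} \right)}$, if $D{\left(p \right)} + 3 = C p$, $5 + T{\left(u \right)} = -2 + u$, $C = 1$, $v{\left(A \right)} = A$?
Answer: $\frac{1185921}{625} \approx 1897.5$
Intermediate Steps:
$T{\left(u \right)} = -7 + u$ ($T{\left(u \right)} = -5 + \left(-2 + u\right) = -7 + u$)
$Y{\left(U \right)} = -18$ ($Y{\left(U \right)} = 4 \left(-2\right) - 10 = -8 - 10 = -18$)
$F{\left(f,j \right)} = - \frac{18}{f}$
$D{\left(p \right)} = -3 + p$ ($D{\left(p \right)} = -3 + 1 p = -3 + p$)
$D^{4}{\left(F{\left(6 - 1,5 \right)} \right)} = \left(-3 - \frac{18}{6 - 1}\right)^{4} = \left(-3 - \frac{18}{5}\right)^{4} = \left(- \frac{33}{5}\right)^{4} = \frac{1185921}{625}$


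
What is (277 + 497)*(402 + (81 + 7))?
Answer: 379260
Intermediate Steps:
(277 + 497)*(402 + (81 + 7)) = 774*(402 + 88) = 774*490 = 379260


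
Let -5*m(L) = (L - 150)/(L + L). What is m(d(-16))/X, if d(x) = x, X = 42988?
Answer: -83/3439040 ≈ -2.4135e-5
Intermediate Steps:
m(L) = -(-150 + L)/(10*L) (m(L) = -(L - 150)/(5*(L + L)) = -(-150 + L)/(5*(2*L)) = -(-150 + L)*1/(2*L)/5 = -(-150 + L)/(10*L))
m(d(-16))/X = ((1/10)*(150 - 1*(-16))/(-16))/42988 = ((1/10)*(-1/16)*(150 + 16))*(1/42988) = ((1/10)*(-1/16)*166)*(1/42988) = -83/80*1/42988 = -83/3439040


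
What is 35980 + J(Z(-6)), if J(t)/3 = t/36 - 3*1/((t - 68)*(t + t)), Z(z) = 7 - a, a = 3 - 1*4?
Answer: 34541449/960 ≈ 35981.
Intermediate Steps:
a = -1 (a = 3 - 4 = -1)
Z(z) = 8 (Z(z) = 7 - 1*(-1) = 7 + 1 = 8)
J(t) = t/12 - 9/(2*t*(-68 + t)) (J(t) = 3*(t/36 - 3*1/((t - 68)*(t + t))) = 3*(t*(1/36) - 3*1/(2*t*(-68 + t))) = 3*(t/36 - 3*1/(2*t*(-68 + t))) = 3*(t/36 - 3/(2*t*(-68 + t))) = t/12 - 9/(2*t*(-68 + t)))
35980 + J(Z(-6)) = 35980 + (1/12)*(-54 + 8**3 - 68*8**2)/(8*(-68 + 8)) = 35980 + (1/12)*(1/8)*(-54 + 512 - 68*64)/(-60) = 35980 + (1/12)*(1/8)*(-1/60)*(-54 + 512 - 4352) = 35980 + (1/12)*(1/8)*(-1/60)*(-3894) = 35980 + 649/960 = 34541449/960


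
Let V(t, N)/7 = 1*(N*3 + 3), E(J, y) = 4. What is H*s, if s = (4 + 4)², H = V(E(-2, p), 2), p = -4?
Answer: 4032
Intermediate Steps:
V(t, N) = 21 + 21*N (V(t, N) = 7*(1*(N*3 + 3)) = 7*(1*(3*N + 3)) = 7*(1*(3 + 3*N)) = 7*(3 + 3*N) = 21 + 21*N)
H = 63 (H = 21 + 21*2 = 21 + 42 = 63)
s = 64 (s = 8² = 64)
H*s = 63*64 = 4032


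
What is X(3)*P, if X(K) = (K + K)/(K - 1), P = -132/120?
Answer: -33/10 ≈ -3.3000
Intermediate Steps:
P = -11/10 (P = -132*1/120 = -11/10 ≈ -1.1000)
X(K) = 2*K/(-1 + K) (X(K) = (2*K)/(-1 + K) = 2*K/(-1 + K))
X(3)*P = (2*3/(-1 + 3))*(-11/10) = (2*3/2)*(-11/10) = (2*3*(½))*(-11/10) = 3*(-11/10) = -33/10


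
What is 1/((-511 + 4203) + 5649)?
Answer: 1/9341 ≈ 0.00010705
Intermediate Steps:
1/((-511 + 4203) + 5649) = 1/(3692 + 5649) = 1/9341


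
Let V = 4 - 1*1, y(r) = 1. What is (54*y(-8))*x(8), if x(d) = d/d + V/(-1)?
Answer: -108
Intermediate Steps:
V = 3 (V = 4 - 1 = 3)
x(d) = -2 (x(d) = d/d + 3/(-1) = 1 + 3*(-1) = 1 - 3 = -2)
(54*y(-8))*x(8) = (54*1)*(-2) = 54*(-2) = -108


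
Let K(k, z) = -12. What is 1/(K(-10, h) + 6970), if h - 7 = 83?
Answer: 1/6958 ≈ 0.00014372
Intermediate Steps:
h = 90 (h = 7 + 83 = 90)
1/(K(-10, h) + 6970) = 1/(-12 + 6970) = 1/6958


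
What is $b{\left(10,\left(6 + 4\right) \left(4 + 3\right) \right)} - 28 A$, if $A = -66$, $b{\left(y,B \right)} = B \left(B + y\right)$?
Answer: $7448$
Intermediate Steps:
$b{\left(10,\left(6 + 4\right) \left(4 + 3\right) \right)} - 28 A = \left(6 + 4\right) \left(4 + 3\right) \left(\left(6 + 4\right) \left(4 + 3\right) + 10\right) - -1848 = 10 \cdot 7 \left(10 \cdot 7 + 10\right) + 1848 = 70 \left(70 + 10\right) + 1848 = 70 \cdot 80 + 1848 = 5600 + 1848 = 7448$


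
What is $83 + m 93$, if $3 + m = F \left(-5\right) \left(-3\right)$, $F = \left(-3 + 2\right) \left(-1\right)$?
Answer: $1199$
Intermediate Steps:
$F = 1$ ($F = \left(-1\right) \left(-1\right) = 1$)
$m = 12$ ($m = -3 + 1 \left(-5\right) \left(-3\right) = -3 - -15 = -3 + 15 = 12$)
$83 + m 93 = 83 + 12 \cdot 93 = 83 + 1116 = 1199$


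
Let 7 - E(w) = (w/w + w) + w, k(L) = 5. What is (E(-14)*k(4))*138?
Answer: 23460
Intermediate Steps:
E(w) = 6 - 2*w (E(w) = 7 - ((w/w + w) + w) = 7 - ((1 + w) + w) = 7 - (1 + 2*w) = 7 + (-1 - 2*w) = 6 - 2*w)
(E(-14)*k(4))*138 = ((6 - 2*(-14))*5)*138 = ((6 + 28)*5)*138 = (34*5)*138 = 170*138 = 23460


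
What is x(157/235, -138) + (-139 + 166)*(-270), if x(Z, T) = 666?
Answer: -6624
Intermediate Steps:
x(157/235, -138) + (-139 + 166)*(-270) = 666 + (-139 + 166)*(-270) = 666 + 27*(-270) = 666 - 7290 = -6624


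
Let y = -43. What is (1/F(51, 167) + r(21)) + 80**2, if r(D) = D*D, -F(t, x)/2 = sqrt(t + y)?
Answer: 6841 - sqrt(2)/8 ≈ 6840.8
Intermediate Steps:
F(t, x) = -2*sqrt(-43 + t) (F(t, x) = -2*sqrt(t - 43) = -2*sqrt(-43 + t))
r(D) = D**2
(1/F(51, 167) + r(21)) + 80**2 = (1/(-2*sqrt(-43 + 51)) + 21**2) + 80**2 = (1/(-4*sqrt(2)) + 441) + 6400 = (-sqrt(2)/8 + 441) + 6400 = (441 - sqrt(2)/8) + 6400 = 6841 - sqrt(2)/8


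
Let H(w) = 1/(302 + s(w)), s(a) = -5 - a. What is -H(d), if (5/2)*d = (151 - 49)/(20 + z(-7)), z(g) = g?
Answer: -65/19101 ≈ -0.0034030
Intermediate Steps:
d = 204/65 (d = 2*((151 - 49)/(20 - 7))/5 = 2*(102/13)/5 = 2*(102*(1/13))/5 = (⅖)*(102/13) = 204/65 ≈ 3.1385)
H(w) = 1/(297 - w) (H(w) = 1/(302 + (-5 - w)) = 1/(297 - w))
-H(d) = -(-1)/(-297 + 204/65) = -(-1)/(-19101/65) = -(-1)*(-65)/19101 = -1*65/19101 = -65/19101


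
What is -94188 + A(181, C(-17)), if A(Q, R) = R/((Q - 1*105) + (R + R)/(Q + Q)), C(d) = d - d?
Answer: -94188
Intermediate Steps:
C(d) = 0
A(Q, R) = R/(-105 + Q + R/Q) (A(Q, R) = R/((Q - 105) + (2*R)/((2*Q))) = R/((-105 + Q) + (2*R)*(1/(2*Q))) = R/((-105 + Q) + R/Q) = R/(-105 + Q + R/Q))
-94188 + A(181, C(-17)) = -94188 + 181*0/(0 + 181**2 - 105*181) = -94188 + 181*0/(0 + 32761 - 19005) = -94188 + 181*0/13756 = -94188 + 181*0*(1/13756) = -94188 + 0 = -94188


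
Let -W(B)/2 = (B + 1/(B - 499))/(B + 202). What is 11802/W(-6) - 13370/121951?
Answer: 10175602723930/52804783 ≈ 1.9270e+5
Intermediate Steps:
W(B) = -2*(B + 1/(-499 + B))/(202 + B) (W(B) = -2*(B + 1/(B - 499))/(B + 202) = -2*(B + 1/(-499 + B))/(202 + B))
11802/W(-6) - 13370/121951 = 11802/((2*(1 + (-6)**2 - 499*(-6))/(100798 - 1*(-6)**2 + 297*(-6)))) - 13370/121951 = 11802/((2*(1 + 36 + 2994)/(100798 - 1*36 - 1782))) - 13370*1/121951 = 11802/((2*3031/(100798 - 36 - 1782))) - 13370/121951 = 11802/((2*3031/98980)) - 13370/121951 = 11802/((2*(1/98980)*3031)) - 13370/121951 = 11802/(433/7070) - 13370/121951 = 11802*(7070/433) - 13370/121951 = 83440140/433 - 13370/121951 = 10175602723930/52804783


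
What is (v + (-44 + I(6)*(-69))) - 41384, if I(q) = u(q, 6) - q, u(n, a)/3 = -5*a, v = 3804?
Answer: -31000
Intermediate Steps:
u(n, a) = -15*a (u(n, a) = 3*(-5*a) = -15*a)
I(q) = -90 - q (I(q) = -15*6 - q = -90 - q)
(v + (-44 + I(6)*(-69))) - 41384 = (3804 + (-44 + (-90 - 1*6)*(-69))) - 41384 = (3804 + (-44 + (-90 - 6)*(-69))) - 41384 = (3804 + (-44 - 96*(-69))) - 41384 = (3804 + (-44 + 6624)) - 41384 = (3804 + 6580) - 41384 = 10384 - 41384 = -31000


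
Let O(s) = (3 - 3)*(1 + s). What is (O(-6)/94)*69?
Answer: 0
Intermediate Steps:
O(s) = 0 (O(s) = 0*(1 + s) = 0)
(O(-6)/94)*69 = (0/94)*69 = (0*(1/94))*69 = 0*69 = 0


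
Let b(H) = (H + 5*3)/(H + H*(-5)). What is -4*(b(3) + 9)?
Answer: -30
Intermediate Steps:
b(H) = -(15 + H)/(4*H) (b(H) = (H + 15)/(H - 5*H) = (15 + H)/((-4*H)) = (15 + H)*(-1/(4*H)) = -(15 + H)/(4*H))
-4*(b(3) + 9) = -4*((¼)*(-15 - 1*3)/3 + 9) = -4*((¼)*(⅓)*(-15 - 3) + 9) = -4*((¼)*(⅓)*(-18) + 9) = -4*(-3/2 + 9) = -4*15/2 = -30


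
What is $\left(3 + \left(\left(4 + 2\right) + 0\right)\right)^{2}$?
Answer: $81$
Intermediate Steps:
$\left(3 + \left(\left(4 + 2\right) + 0\right)\right)^{2} = \left(3 + \left(6 + 0\right)\right)^{2} = \left(3 + 6\right)^{2} = 9^{2} = 81$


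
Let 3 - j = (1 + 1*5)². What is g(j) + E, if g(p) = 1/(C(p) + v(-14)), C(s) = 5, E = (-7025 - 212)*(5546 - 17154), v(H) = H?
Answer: 756063863/9 ≈ 8.4007e+7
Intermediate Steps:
E = 84007096 (E = -7237*(-11608) = 84007096)
j = -33 (j = 3 - (1 + 1*5)² = 3 - (1 + 5)² = 3 - 1*6² = 3 - 1*36 = 3 - 36 = -33)
g(p) = -⅑ (g(p) = 1/(5 - 14) = 1/(-9) = -⅑)
g(j) + E = -⅑ + 84007096 = 756063863/9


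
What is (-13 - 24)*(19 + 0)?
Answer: -703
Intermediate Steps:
(-13 - 24)*(19 + 0) = -37*19 = -703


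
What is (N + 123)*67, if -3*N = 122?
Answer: 16549/3 ≈ 5516.3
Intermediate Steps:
N = -122/3 (N = -⅓*122 = -122/3 ≈ -40.667)
(N + 123)*67 = (-122/3 + 123)*67 = (247/3)*67 = 16549/3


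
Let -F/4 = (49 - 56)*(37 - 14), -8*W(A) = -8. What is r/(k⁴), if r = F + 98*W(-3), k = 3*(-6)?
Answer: 371/52488 ≈ 0.0070683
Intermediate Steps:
W(A) = 1 (W(A) = -⅛*(-8) = 1)
F = 644 (F = -4*(49 - 56)*(37 - 14) = -(-28)*23 = -4*(-161) = 644)
k = -18
r = 742 (r = 644 + 98*1 = 644 + 98 = 742)
r/(k⁴) = 742/((-18)⁴) = 742/104976 = 742*(1/104976) = 371/52488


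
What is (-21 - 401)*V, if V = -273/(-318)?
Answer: -19201/53 ≈ -362.28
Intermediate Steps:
V = 91/106 (V = -273*(-1/318) = 91/106 ≈ 0.85849)
(-21 - 401)*V = (-21 - 401)*(91/106) = -422*91/106 = -19201/53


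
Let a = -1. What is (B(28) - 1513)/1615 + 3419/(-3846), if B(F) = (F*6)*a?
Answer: -11986811/6211290 ≈ -1.9298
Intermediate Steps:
B(F) = -6*F (B(F) = (F*6)*(-1) = (6*F)*(-1) = -6*F)
(B(28) - 1513)/1615 + 3419/(-3846) = (-6*28 - 1513)/1615 + 3419/(-3846) = (-168 - 1513)*(1/1615) + 3419*(-1/3846) = -1681*1/1615 - 3419/3846 = -1681/1615 - 3419/3846 = -11986811/6211290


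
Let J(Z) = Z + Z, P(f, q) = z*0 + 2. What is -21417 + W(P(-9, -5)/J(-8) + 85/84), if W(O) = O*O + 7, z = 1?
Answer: -604253639/28224 ≈ -21409.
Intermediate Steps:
P(f, q) = 2 (P(f, q) = 1*0 + 2 = 0 + 2 = 2)
J(Z) = 2*Z
W(O) = 7 + O² (W(O) = O² + 7 = 7 + O²)
-21417 + W(P(-9, -5)/J(-8) + 85/84) = -21417 + (7 + (2/((2*(-8))) + 85/84)²) = -21417 + (7 + (2/(-16) + 85*(1/84))²) = -21417 + (7 + (2*(-1/16) + 85/84)²) = -21417 + (7 + (-⅛ + 85/84)²) = -21417 + (7 + (149/168)²) = -21417 + (7 + 22201/28224) = -21417 + 219769/28224 = -604253639/28224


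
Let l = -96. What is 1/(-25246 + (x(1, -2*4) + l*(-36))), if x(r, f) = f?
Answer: -1/21798 ≈ -4.5876e-5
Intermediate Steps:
1/(-25246 + (x(1, -2*4) + l*(-36))) = 1/(-25246 + (-2*4 - 96*(-36))) = 1/(-25246 + (-8 + 3456)) = 1/(-25246 + 3448) = 1/(-21798) = -1/21798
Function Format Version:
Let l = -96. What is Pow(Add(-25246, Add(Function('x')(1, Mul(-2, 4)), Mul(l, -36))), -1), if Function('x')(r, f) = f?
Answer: Rational(-1, 21798) ≈ -4.5876e-5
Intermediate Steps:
Pow(Add(-25246, Add(Function('x')(1, Mul(-2, 4)), Mul(l, -36))), -1) = Pow(Add(-25246, Add(Mul(-2, 4), Mul(-96, -36))), -1) = Pow(Add(-25246, Add(-8, 3456)), -1) = Pow(Add(-25246, 3448), -1) = Pow(-21798, -1) = Rational(-1, 21798)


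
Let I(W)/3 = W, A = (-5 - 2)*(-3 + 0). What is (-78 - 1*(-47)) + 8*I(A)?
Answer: 473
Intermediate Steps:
A = 21 (A = -7*(-3) = 21)
I(W) = 3*W
(-78 - 1*(-47)) + 8*I(A) = (-78 - 1*(-47)) + 8*(3*21) = (-78 + 47) + 8*63 = -31 + 504 = 473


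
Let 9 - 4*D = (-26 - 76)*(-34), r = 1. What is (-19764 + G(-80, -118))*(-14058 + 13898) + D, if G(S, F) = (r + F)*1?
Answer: 12720381/4 ≈ 3.1801e+6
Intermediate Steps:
G(S, F) = 1 + F (G(S, F) = (1 + F)*1 = 1 + F)
D = -3459/4 (D = 9/4 - (-26 - 76)*(-34)/4 = 9/4 - (-51)*(-34)/2 = 9/4 - 1/4*3468 = 9/4 - 867 = -3459/4 ≈ -864.75)
(-19764 + G(-80, -118))*(-14058 + 13898) + D = (-19764 + (1 - 118))*(-14058 + 13898) - 3459/4 = (-19764 - 117)*(-160) - 3459/4 = -19881*(-160) - 3459/4 = 3180960 - 3459/4 = 12720381/4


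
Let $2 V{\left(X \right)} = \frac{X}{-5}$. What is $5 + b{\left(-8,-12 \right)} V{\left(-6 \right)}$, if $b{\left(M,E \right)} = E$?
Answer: $- \frac{11}{5} \approx -2.2$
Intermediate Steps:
$V{\left(X \right)} = - \frac{X}{10}$ ($V{\left(X \right)} = \frac{X \frac{1}{-5}}{2} = \frac{X \left(- \frac{1}{5}\right)}{2} = \frac{\left(- \frac{1}{5}\right) X}{2} = - \frac{X}{10}$)
$5 + b{\left(-8,-12 \right)} V{\left(-6 \right)} = 5 - 12 \left(\left(- \frac{1}{10}\right) \left(-6\right)\right) = 5 - \frac{36}{5} = - \frac{11}{5}$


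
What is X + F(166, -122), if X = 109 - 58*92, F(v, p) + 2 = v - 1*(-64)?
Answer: -4999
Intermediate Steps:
F(v, p) = 62 + v (F(v, p) = -2 + (v - 1*(-64)) = -2 + (v + 64) = -2 + (64 + v) = 62 + v)
X = -5227 (X = 109 - 5336 = -5227)
X + F(166, -122) = -5227 + (62 + 166) = -5227 + 228 = -4999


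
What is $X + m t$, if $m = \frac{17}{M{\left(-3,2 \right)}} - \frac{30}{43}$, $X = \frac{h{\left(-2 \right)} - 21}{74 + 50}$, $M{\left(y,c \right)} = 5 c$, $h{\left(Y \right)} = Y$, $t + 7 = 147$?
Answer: $\frac{747227}{5332} \approx 140.14$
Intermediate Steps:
$t = 140$ ($t = -7 + 147 = 140$)
$X = - \frac{23}{124}$ ($X = \frac{-2 - 21}{74 + 50} = - \frac{23}{124} \approx -0.18548$)
$m = \frac{431}{430}$ ($m = \frac{17}{5 \cdot 2} - \frac{30}{43} = \frac{17}{10} - \frac{30}{43} = \frac{431}{430} \approx 1.0023$)
$X + m t = - \frac{23}{124} + \frac{431}{430} \cdot 140 = - \frac{23}{124} + \frac{6034}{43} = \frac{747227}{5332}$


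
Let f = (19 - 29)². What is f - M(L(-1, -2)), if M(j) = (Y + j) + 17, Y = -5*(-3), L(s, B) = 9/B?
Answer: 145/2 ≈ 72.500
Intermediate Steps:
f = 100 (f = (-10)² = 100)
Y = 15
M(j) = 32 + j (M(j) = (15 + j) + 17 = 32 + j)
f - M(L(-1, -2)) = 100 - (32 + 9/(-2)) = 100 - (32 + 9*(-½)) = 100 - (32 - 9/2) = 100 - 1*55/2 = 100 - 55/2 = 145/2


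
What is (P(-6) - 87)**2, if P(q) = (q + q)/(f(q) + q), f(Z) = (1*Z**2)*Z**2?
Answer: 349951849/46225 ≈ 7570.6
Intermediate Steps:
f(Z) = Z**4 (f(Z) = Z**2*Z**2 = Z**4)
P(q) = 2*q/(q + q**4) (P(q) = (q + q)/(q**4 + q) = (2*q)/(q + q**4) = 2*q/(q + q**4))
(P(-6) - 87)**2 = (2/(1 + (-6)**3) - 87)**2 = (2/(1 - 216) - 87)**2 = (2/(-215) - 87)**2 = (2*(-1/215) - 87)**2 = (-2/215 - 87)**2 = (-18707/215)**2 = 349951849/46225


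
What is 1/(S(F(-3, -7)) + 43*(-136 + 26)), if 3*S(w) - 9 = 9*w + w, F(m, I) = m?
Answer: -1/4737 ≈ -0.00021110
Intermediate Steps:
S(w) = 3 + 10*w/3 (S(w) = 3 + (9*w + w)/3 = 3 + (10*w)/3 = 3 + 10*w/3)
1/(S(F(-3, -7)) + 43*(-136 + 26)) = 1/((3 + (10/3)*(-3)) + 43*(-136 + 26)) = 1/((3 - 10) + 43*(-110)) = 1/(-7 - 4730) = 1/(-4737) = -1/4737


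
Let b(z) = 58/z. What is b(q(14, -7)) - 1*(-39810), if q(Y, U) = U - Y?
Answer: 835952/21 ≈ 39807.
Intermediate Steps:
b(q(14, -7)) - 1*(-39810) = 58/(-7 - 1*14) - 1*(-39810) = 58/(-7 - 14) + 39810 = 58/(-21) + 39810 = 58*(-1/21) + 39810 = -58/21 + 39810 = 835952/21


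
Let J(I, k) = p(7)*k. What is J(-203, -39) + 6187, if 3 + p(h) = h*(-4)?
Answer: 7396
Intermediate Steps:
p(h) = -3 - 4*h (p(h) = -3 + h*(-4) = -3 - 4*h)
J(I, k) = -31*k (J(I, k) = (-3 - 4*7)*k = (-3 - 28)*k = -31*k)
J(-203, -39) + 6187 = -31*(-39) + 6187 = 1209 + 6187 = 7396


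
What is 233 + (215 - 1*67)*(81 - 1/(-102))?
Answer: 623345/51 ≈ 12222.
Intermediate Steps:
233 + (215 - 1*67)*(81 - 1/(-102)) = 233 + (215 - 67)*(81 - 1*(-1/102)) = 233 + 148*(81 + 1/102) = 233 + 148*(8263/102) = 233 + 611462/51 = 623345/51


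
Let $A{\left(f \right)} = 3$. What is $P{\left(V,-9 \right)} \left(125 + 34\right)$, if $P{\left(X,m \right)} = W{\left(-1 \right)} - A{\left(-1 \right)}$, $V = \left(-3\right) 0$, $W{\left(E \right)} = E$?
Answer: $-636$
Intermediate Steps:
$V = 0$
$P{\left(X,m \right)} = -4$ ($P{\left(X,m \right)} = -1 - 3 = -4$)
$P{\left(V,-9 \right)} \left(125 + 34\right) = - 4 \left(125 + 34\right) = \left(-4\right) 159 = -636$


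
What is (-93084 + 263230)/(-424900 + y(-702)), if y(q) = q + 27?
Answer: -170146/425575 ≈ -0.39980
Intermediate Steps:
y(q) = 27 + q
(-93084 + 263230)/(-424900 + y(-702)) = (-93084 + 263230)/(-424900 + (27 - 702)) = 170146/(-424900 - 675) = 170146/(-425575) = 170146*(-1/425575) = -170146/425575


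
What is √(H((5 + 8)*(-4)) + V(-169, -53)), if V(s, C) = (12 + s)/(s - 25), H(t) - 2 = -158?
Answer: I*√5840758/194 ≈ 12.458*I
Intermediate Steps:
H(t) = -156 (H(t) = 2 - 158 = -156)
V(s, C) = (12 + s)/(-25 + s)
√(H((5 + 8)*(-4)) + V(-169, -53)) = √(-156 + (12 - 169)/(-25 - 169)) = √(-156 - 157/(-194)) = √(-156 - 1/194*(-157)) = √(-156 + 157/194) = √(-30107/194) = I*√5840758/194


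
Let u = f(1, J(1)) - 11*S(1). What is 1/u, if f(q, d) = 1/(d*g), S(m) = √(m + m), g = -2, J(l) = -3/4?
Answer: -3/1087 - 99*√2/2174 ≈ -0.067161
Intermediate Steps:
J(l) = -¾ (J(l) = -3*¼ = -¾)
S(m) = √2*√m (S(m) = √(2*m) = √2*√m)
f(q, d) = -1/(2*d) (f(q, d) = 1/(d*(-2)) = 1/(-2*d) = -1/(2*d))
u = ⅔ - 11*√2 (u = -1/(2*(-¾)) - 11*√2*√1 = -½*(-4/3) - 11*√2 = ⅔ - 11*√2 ≈ -14.890)
1/u = 1/(⅔ - 11*√2)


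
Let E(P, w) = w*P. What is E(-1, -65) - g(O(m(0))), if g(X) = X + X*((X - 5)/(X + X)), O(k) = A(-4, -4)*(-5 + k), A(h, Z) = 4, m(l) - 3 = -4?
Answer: 207/2 ≈ 103.50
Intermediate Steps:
E(P, w) = P*w
m(l) = -1 (m(l) = 3 - 4 = -1)
O(k) = -20 + 4*k (O(k) = 4*(-5 + k) = -20 + 4*k)
g(X) = -5/2 + 3*X/2 (g(X) = X + X*((-5 + X)/((2*X))) = X + X*((-5 + X)*(1/(2*X))) = X + X*((-5 + X)/(2*X)) = X + (-5/2 + X/2) = -5/2 + 3*X/2)
E(-1, -65) - g(O(m(0))) = -1*(-65) - (-5/2 + 3*(-20 + 4*(-1))/2) = 65 - (-5/2 + 3*(-20 - 4)/2) = 65 - (-5/2 + (3/2)*(-24)) = 65 - (-5/2 - 36) = 65 - 1*(-77/2) = 65 + 77/2 = 207/2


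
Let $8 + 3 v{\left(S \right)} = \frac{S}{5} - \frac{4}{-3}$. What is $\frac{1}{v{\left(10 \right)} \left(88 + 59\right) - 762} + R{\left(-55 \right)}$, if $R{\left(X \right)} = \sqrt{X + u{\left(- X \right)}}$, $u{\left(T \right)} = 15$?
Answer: $- \frac{3}{2972} + 2 i \sqrt{10} \approx -0.0010094 + 6.3246 i$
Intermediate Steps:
$v{\left(S \right)} = - \frac{20}{9} + \frac{S}{15}$ ($v{\left(S \right)} = - \frac{8}{3} + \frac{\frac{S}{5} - \frac{4}{-3}}{3} = - \frac{8}{3} + \frac{S \frac{1}{5} - - \frac{4}{3}}{3} = - \frac{8}{3} + \frac{\frac{S}{5} + \frac{4}{3}}{3} = - \frac{8}{3} + \frac{\frac{4}{3} + \frac{S}{5}}{3} = - \frac{8}{3} + \left(\frac{4}{9} + \frac{S}{15}\right) = - \frac{20}{9} + \frac{S}{15}$)
$R{\left(X \right)} = \sqrt{15 + X}$ ($R{\left(X \right)} = \sqrt{X + 15} = \sqrt{15 + X}$)
$\frac{1}{v{\left(10 \right)} \left(88 + 59\right) - 762} + R{\left(-55 \right)} = \frac{1}{\left(- \frac{20}{9} + \frac{1}{15} \cdot 10\right) \left(88 + 59\right) - 762} + \sqrt{15 - 55} = \frac{1}{\left(- \frac{20}{9} + \frac{2}{3}\right) 147 - 762} + \sqrt{-40} = \frac{1}{\left(- \frac{14}{9}\right) 147 - 762} + 2 i \sqrt{10} = \frac{1}{- \frac{686}{3} - 762} + 2 i \sqrt{10} = \frac{1}{- \frac{2972}{3}} + 2 i \sqrt{10} = - \frac{3}{2972} + 2 i \sqrt{10}$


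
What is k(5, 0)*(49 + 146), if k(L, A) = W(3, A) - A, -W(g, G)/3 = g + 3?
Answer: -3510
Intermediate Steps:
W(g, G) = -9 - 3*g (W(g, G) = -3*(g + 3) = -3*(3 + g) = -9 - 3*g)
k(L, A) = -18 - A (k(L, A) = (-9 - 3*3) - A = (-9 - 9) - A = -18 - A)
k(5, 0)*(49 + 146) = (-18 - 1*0)*(49 + 146) = (-18 + 0)*195 = -18*195 = -3510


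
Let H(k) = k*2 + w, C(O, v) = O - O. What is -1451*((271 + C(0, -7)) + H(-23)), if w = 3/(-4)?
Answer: -1301547/4 ≈ -3.2539e+5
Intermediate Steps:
C(O, v) = 0
w = -¾ (w = 3*(-¼) = -¾ ≈ -0.75000)
H(k) = -¾ + 2*k (H(k) = k*2 - ¾ = 2*k - ¾ = -¾ + 2*k)
-1451*((271 + C(0, -7)) + H(-23)) = -1451*((271 + 0) + (-¾ + 2*(-23))) = -1451*(271 + (-¾ - 46)) = -1451*(271 - 187/4) = -1451*897/4 = -1301547/4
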